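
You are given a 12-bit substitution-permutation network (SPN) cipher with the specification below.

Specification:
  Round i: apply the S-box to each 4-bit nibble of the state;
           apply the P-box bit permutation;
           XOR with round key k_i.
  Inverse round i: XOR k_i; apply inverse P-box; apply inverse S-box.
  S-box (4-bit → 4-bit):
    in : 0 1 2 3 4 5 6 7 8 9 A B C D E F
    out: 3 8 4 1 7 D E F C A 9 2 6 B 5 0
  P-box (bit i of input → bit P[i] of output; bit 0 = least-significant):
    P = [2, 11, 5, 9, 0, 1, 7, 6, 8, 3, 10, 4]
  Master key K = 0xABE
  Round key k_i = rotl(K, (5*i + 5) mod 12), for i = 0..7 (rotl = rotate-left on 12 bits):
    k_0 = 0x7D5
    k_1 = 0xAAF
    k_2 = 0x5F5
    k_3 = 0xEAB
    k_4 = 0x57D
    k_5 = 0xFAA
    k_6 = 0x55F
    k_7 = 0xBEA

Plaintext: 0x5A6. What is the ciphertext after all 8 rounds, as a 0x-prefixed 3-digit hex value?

s_0 = plaintext = 0x5A6
s_1 = Round(s_0, k_0) = 0x8A4
s_2 = Round(s_1, k_1) = 0x6DA
s_3 = Round(s_2, k_2) = 0x3AA
s_4 = Round(s_3, k_3) = 0xDEE
s_5 = Round(s_4, k_4) = 0x4C0
s_6 = Round(s_5, k_5) = 0x224
s_7 = Round(s_6, k_6) = 0x9FB
s_8 = Round(s_7, k_7) = 0x3F2

0x3F2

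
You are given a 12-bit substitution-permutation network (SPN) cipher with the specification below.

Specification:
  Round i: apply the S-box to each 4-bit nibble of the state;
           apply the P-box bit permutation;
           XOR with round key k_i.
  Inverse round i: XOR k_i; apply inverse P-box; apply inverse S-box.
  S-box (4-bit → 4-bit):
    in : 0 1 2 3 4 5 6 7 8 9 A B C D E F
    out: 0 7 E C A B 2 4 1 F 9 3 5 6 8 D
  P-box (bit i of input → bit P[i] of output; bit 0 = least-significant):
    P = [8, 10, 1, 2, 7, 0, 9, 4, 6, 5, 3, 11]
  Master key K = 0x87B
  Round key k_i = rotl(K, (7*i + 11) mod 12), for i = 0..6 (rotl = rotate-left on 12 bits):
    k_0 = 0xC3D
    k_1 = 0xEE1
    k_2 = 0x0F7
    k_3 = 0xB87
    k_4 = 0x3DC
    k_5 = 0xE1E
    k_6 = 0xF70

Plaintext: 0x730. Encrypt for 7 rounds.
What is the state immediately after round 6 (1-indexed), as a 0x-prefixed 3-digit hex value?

0xE6B

s_0 = plaintext = 0x730
s_1 = Round(s_0, k_0) = 0xE25
s_2 = Round(s_1, k_1) = 0x1F4
s_3 = Round(s_2, k_2) = 0x60B
s_4 = Round(s_3, k_3) = 0xEA7
s_5 = Round(s_4, k_4) = 0xB4E
s_6 = Round(s_5, k_5) = 0xE6B
s_7 = Round(s_6, k_6) = 0x271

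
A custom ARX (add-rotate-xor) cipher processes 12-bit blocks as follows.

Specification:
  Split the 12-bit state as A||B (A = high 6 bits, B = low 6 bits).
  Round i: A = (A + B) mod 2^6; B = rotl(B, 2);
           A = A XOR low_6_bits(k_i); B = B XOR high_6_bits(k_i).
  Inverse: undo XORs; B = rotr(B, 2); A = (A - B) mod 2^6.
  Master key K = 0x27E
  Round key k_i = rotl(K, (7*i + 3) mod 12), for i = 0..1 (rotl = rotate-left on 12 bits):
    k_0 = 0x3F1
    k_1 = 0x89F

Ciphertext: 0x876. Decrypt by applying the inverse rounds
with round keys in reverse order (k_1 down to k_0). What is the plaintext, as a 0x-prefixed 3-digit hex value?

s_0 = ciphertext = 0x876
s_1 = InvRound(s_0, k_1) = 0xE45
s_2 = InvRound(s_1, k_0) = 0x9A2

0x9A2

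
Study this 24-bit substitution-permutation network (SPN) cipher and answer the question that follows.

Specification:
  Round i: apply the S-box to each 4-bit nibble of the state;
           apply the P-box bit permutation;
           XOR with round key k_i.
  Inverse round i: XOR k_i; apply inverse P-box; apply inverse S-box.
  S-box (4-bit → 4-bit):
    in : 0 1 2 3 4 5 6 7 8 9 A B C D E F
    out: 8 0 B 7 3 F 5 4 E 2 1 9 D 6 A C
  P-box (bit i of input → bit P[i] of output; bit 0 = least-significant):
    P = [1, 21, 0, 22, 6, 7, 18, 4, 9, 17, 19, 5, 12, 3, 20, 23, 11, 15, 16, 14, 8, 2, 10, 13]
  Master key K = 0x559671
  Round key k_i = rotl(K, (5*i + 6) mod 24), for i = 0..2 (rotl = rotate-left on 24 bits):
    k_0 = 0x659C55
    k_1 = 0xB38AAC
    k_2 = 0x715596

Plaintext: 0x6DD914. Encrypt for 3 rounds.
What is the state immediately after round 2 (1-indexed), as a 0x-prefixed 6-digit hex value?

s_0 = plaintext = 0x6DD914
s_1 = Round(s_0, k_0) = 0x56195F
s_2 = Round(s_1, k_1) = 0xF4A779
s_3 = Round(s_2, k_2) = 0x5DE996

0xF4A779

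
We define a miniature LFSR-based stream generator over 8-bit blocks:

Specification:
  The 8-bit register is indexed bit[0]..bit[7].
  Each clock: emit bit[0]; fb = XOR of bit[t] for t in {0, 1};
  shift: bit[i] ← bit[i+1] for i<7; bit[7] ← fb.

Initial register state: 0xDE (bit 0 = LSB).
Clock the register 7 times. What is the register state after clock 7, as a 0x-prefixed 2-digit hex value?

0x63

reg_0 = 0xDE
clock 1: out=0, reg = 0xEF
clock 2: out=1, reg = 0x77
clock 3: out=1, reg = 0x3B
clock 4: out=1, reg = 0x1D
clock 5: out=1, reg = 0x8E
clock 6: out=0, reg = 0xC7
clock 7: out=1, reg = 0x63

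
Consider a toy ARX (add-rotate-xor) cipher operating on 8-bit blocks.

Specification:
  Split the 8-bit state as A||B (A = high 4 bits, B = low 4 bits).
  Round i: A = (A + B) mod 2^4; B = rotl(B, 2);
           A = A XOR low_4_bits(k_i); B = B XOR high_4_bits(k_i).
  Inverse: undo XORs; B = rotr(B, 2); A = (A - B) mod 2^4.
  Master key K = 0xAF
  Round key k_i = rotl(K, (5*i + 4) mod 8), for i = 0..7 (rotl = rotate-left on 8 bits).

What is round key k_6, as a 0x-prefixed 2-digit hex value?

0xBE

K = 0xAF
k_0 = rotl(K, (5*0+4) mod 8) = rotl(K, 4) = 0xFA
k_1 = rotl(K, (5*1+4) mod 8) = rotl(K, 1) = 0x5F
k_2 = rotl(K, (5*2+4) mod 8) = rotl(K, 6) = 0xEB
k_3 = rotl(K, (5*3+4) mod 8) = rotl(K, 3) = 0x7D
k_4 = rotl(K, (5*4+4) mod 8) = rotl(K, 0) = 0xAF
k_5 = rotl(K, (5*5+4) mod 8) = rotl(K, 5) = 0xF5
k_6 = rotl(K, (5*6+4) mod 8) = rotl(K, 2) = 0xBE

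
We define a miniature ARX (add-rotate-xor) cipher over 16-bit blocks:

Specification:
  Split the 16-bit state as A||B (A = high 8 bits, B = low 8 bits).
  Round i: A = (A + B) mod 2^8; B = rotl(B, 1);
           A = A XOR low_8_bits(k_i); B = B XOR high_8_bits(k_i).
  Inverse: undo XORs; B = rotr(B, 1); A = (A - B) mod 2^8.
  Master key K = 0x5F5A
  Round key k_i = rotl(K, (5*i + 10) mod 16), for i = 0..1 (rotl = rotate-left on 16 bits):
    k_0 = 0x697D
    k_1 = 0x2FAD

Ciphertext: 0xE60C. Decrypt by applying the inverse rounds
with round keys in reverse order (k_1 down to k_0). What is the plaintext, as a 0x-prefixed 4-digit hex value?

0x4B7C

s_0 = ciphertext = 0xE60C
s_1 = InvRound(s_0, k_1) = 0xBA91
s_2 = InvRound(s_1, k_0) = 0x4B7C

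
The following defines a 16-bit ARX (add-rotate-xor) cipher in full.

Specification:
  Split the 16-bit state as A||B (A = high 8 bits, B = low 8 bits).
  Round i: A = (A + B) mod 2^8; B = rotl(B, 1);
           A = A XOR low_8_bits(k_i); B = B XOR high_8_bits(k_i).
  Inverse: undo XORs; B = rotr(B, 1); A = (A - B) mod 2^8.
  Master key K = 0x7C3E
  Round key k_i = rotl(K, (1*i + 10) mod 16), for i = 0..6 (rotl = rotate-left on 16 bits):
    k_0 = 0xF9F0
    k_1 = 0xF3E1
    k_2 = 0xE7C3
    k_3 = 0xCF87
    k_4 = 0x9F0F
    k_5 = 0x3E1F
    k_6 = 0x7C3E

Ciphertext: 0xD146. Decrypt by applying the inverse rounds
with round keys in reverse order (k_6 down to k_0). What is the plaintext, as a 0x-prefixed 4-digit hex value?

0x8970

s_0 = ciphertext = 0xD146
s_1 = InvRound(s_0, k_6) = 0xD21D
s_2 = InvRound(s_1, k_5) = 0x3C91
s_3 = InvRound(s_2, k_4) = 0x2C07
s_4 = InvRound(s_3, k_3) = 0x4764
s_5 = InvRound(s_4, k_2) = 0xC3C1
s_6 = InvRound(s_5, k_1) = 0x0919
s_7 = InvRound(s_6, k_0) = 0x8970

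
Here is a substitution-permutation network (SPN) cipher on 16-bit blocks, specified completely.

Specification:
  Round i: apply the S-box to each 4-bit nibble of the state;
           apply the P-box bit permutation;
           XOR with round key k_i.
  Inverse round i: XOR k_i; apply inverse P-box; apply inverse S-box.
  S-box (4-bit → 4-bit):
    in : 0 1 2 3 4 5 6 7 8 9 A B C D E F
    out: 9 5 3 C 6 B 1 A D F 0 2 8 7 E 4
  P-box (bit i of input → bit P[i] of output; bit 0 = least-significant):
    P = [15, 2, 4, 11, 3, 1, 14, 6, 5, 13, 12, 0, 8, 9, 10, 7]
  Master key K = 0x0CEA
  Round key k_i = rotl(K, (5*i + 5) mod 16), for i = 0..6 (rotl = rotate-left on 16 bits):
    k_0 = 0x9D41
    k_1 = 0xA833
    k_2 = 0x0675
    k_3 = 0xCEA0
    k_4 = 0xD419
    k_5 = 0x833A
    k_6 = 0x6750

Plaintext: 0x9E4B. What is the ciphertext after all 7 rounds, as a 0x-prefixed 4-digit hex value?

s_0 = plaintext = 0x9E4B
s_1 = Round(s_0, k_0) = 0xEAC6
s_2 = Round(s_1, k_1) = 0x2EF3
s_3 = Round(s_2, k_2) = 0x7D64
s_4 = Round(s_3, k_3) = 0xFC1C
s_5 = Round(s_4, k_4) = 0x9810
s_6 = Round(s_5, k_5) = 0x5C93
s_7 = Round(s_6, k_6) = 0x2C8B

0x2C8B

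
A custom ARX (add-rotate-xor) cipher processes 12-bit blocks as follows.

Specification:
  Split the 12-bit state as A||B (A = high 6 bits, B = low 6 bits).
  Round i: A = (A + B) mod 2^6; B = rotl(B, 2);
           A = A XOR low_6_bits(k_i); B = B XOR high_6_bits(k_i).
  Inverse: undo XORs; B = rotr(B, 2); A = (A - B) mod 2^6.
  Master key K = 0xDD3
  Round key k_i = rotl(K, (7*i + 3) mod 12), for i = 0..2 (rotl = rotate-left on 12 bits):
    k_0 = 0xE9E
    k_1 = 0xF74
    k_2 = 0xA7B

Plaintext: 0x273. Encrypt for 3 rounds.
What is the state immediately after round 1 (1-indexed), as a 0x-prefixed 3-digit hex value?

0x8B5

s_0 = plaintext = 0x273
s_1 = Round(s_0, k_0) = 0x8B5
s_2 = Round(s_1, k_1) = 0x8EA
s_3 = Round(s_2, k_2) = 0xD83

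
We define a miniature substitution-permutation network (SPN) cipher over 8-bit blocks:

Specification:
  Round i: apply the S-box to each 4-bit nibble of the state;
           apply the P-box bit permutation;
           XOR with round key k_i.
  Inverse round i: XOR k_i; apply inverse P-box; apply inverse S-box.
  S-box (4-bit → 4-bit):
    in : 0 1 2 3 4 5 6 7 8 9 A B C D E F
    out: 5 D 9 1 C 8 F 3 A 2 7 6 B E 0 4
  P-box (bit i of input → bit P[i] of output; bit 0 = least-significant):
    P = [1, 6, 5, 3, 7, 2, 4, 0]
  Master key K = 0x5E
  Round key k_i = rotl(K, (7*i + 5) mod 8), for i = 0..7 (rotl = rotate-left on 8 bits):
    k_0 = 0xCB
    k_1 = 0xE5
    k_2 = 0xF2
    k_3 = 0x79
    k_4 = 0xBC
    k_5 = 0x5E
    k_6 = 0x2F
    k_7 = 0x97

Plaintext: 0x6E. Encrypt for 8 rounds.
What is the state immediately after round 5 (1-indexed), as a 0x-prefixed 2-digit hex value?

s_0 = plaintext = 0x6E
s_1 = Round(s_0, k_0) = 0x5E
s_2 = Round(s_1, k_1) = 0xE4
s_3 = Round(s_2, k_2) = 0xDA
s_4 = Round(s_3, k_3) = 0x0E
s_5 = Round(s_4, k_4) = 0x2C
s_6 = Round(s_5, k_5) = 0x95
s_7 = Round(s_6, k_6) = 0x23
s_8 = Round(s_7, k_7) = 0x14

0x2C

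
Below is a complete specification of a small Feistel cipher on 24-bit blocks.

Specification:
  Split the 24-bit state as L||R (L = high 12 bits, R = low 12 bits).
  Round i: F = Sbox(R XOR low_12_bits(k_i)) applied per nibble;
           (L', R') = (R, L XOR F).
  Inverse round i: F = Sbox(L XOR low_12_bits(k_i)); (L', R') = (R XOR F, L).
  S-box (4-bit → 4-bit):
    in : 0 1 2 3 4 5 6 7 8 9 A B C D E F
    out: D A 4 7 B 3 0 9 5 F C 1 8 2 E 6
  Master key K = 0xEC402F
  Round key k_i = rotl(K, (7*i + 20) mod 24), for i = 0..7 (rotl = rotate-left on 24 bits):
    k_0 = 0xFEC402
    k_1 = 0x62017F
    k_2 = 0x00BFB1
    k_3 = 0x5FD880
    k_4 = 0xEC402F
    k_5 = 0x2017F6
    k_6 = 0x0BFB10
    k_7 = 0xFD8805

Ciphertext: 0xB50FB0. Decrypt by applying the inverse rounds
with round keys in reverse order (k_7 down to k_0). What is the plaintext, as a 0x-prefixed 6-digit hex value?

0x8ED994

s_0 = ciphertext = 0xB50FB0
s_1 = InvRound(s_0, k_7) = 0x883B50
s_2 = InvRound(s_1, k_6) = 0xCA7883
s_3 = InvRound(s_2, k_5) = 0x9B9CA7
s_4 = InvRound(s_3, k_4) = 0x3579B9
s_5 = InvRound(s_4, k_3) = 0x890357
s_6 = InvRound(s_5, k_2) = 0xA1D890
s_7 = InvRound(s_6, k_1) = 0x994A1D
s_8 = InvRound(s_7, k_0) = 0x8ED994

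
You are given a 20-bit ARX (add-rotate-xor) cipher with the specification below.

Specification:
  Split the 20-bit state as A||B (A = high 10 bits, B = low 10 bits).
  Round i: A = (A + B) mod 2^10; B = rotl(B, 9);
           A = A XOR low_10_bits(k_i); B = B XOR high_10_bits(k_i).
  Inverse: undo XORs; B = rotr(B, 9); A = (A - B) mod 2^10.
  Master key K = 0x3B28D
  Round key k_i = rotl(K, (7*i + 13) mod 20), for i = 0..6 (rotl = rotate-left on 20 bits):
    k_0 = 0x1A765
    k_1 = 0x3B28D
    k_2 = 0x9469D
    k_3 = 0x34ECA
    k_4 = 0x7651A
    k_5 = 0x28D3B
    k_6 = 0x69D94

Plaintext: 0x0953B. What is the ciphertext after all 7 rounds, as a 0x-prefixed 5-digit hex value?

s_0 = plaintext = 0x0953B
s_1 = Round(s_0, k_0) = 0x816F4
s_2 = Round(s_1, k_1) = 0x9D196
s_3 = Round(s_2, k_2) = 0xA5E9A
s_4 = Round(s_3, k_3) = 0xFED9E
s_5 = Round(s_4, k_4) = 0x20D16
s_6 = Round(s_5, k_5) = 0x28828
s_7 = Round(s_6, k_6) = 0x579B3

0x579B3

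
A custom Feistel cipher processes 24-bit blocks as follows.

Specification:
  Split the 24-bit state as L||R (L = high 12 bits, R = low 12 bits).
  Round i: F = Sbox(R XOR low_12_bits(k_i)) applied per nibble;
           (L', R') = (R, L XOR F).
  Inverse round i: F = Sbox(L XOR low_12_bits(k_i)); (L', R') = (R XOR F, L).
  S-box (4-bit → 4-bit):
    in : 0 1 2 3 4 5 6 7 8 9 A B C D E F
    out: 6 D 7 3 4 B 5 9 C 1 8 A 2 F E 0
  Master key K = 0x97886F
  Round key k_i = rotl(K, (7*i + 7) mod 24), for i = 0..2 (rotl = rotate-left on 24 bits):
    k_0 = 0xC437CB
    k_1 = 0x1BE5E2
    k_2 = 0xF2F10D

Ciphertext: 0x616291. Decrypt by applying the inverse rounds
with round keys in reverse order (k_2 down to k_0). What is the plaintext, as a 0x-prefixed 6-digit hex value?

s_0 = ciphertext = 0x616291
s_1 = InvRound(s_0, k_2) = 0xB4B616
s_2 = InvRound(s_1, k_1) = 0x897B4B
s_3 = InvRound(s_2, k_0) = 0xBF9897

0xBF9897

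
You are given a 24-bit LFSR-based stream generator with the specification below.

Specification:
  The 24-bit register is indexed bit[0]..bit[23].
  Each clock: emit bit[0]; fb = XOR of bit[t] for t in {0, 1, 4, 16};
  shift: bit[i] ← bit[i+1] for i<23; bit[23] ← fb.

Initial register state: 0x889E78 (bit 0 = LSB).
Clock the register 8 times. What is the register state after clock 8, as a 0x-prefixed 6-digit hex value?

reg_0 = 0x889E78
clock 1: out=0, reg = 0xC44F3C
clock 2: out=0, reg = 0xE2279E
clock 3: out=0, reg = 0x7113CF
clock 4: out=1, reg = 0xB889E7
clock 5: out=1, reg = 0x5C44F3
clock 6: out=1, reg = 0xAE2279
clock 7: out=1, reg = 0x57113C
clock 8: out=0, reg = 0x2B889E

0x2B889E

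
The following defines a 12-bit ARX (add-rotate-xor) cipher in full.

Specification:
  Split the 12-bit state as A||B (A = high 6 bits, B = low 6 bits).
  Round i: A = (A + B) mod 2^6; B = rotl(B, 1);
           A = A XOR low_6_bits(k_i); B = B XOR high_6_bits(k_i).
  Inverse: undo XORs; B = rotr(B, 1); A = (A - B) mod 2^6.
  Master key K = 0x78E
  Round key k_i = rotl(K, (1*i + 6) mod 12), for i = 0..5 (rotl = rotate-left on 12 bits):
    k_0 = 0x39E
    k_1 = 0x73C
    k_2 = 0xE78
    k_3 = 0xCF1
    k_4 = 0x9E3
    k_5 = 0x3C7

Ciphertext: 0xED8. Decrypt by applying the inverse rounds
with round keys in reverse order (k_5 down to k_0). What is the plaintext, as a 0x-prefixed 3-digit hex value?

s_0 = ciphertext = 0xED8
s_1 = InvRound(s_0, k_5) = 0x46B
s_2 = InvRound(s_1, k_4) = 0xB06
s_3 = InvRound(s_2, k_3) = 0x8FA
s_4 = InvRound(s_3, k_2) = 0xEA1
s_5 = InvRound(s_4, k_1) = 0x23E
s_6 = InvRound(s_5, k_0) = 0xF98

0xF98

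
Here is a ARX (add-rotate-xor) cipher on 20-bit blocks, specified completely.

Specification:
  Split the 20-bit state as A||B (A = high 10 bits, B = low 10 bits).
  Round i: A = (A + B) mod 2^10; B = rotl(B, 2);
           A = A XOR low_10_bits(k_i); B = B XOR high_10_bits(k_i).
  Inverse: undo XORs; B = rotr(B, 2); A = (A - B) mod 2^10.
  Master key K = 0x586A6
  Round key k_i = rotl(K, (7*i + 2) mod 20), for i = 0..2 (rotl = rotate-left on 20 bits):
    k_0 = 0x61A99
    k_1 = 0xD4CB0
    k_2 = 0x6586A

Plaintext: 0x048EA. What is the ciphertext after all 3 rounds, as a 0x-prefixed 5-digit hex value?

s_0 = plaintext = 0x048EA
s_1 = Round(s_0, k_0) = 0x9962E
s_2 = Round(s_1, k_1) = 0x08FE9
s_3 = Round(s_2, k_2) = 0x19A31

0x19A31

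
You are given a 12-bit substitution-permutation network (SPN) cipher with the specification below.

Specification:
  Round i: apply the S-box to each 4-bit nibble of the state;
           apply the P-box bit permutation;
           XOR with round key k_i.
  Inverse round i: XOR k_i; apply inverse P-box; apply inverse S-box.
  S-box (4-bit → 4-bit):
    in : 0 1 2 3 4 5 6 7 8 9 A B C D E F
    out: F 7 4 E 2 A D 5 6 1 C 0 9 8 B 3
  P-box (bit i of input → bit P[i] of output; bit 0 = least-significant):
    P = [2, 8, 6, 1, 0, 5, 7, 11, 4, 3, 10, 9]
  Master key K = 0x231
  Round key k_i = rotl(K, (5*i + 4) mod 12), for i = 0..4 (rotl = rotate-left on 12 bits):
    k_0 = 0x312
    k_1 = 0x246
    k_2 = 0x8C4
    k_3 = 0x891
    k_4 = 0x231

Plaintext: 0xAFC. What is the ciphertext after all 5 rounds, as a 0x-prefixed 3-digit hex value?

s_0 = plaintext = 0xAFC
s_1 = Round(s_0, k_0) = 0x535
s_2 = Round(s_1, k_1) = 0x9EC
s_3 = Round(s_2, k_2) = 0x0F3
s_4 = Round(s_3, k_3) = 0xFEA
s_5 = Round(s_4, k_4) = 0xA4A

0xA4A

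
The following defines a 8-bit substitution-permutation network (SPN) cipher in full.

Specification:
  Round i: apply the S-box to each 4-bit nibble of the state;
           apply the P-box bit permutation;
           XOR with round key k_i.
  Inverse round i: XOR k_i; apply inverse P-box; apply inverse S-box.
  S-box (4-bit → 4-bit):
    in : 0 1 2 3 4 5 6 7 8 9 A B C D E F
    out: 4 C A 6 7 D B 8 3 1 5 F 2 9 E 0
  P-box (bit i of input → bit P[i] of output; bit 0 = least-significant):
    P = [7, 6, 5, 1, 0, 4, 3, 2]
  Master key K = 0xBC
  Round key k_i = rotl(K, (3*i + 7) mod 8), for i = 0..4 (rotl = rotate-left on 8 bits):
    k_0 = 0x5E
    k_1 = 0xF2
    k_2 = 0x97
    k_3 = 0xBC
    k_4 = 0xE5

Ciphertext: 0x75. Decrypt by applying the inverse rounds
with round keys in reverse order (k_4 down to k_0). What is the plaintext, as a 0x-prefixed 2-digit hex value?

s_0 = ciphertext = 0x75
s_1 = InvRound(s_0, k_4) = 0xC9
s_2 = InvRound(s_1, k_3) = 0x63
s_3 = InvRound(s_2, k_2) = 0x24
s_4 = InvRound(s_3, k_1) = 0x26
s_5 = InvRound(s_4, k_0) = 0x33

0x33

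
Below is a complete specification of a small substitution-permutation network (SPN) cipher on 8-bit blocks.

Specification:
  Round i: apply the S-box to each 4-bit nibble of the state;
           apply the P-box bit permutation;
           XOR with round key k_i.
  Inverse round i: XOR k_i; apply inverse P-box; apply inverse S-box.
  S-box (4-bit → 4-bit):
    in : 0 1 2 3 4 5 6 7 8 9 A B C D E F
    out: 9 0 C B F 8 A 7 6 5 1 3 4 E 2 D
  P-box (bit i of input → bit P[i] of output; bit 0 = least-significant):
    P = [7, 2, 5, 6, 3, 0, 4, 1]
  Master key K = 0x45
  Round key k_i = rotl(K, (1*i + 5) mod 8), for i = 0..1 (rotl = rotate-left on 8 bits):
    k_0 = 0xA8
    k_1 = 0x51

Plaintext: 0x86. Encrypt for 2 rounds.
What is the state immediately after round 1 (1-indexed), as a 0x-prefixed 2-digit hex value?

0xFD

s_0 = plaintext = 0x86
s_1 = Round(s_0, k_0) = 0xFD
s_2 = Round(s_1, k_1) = 0x2F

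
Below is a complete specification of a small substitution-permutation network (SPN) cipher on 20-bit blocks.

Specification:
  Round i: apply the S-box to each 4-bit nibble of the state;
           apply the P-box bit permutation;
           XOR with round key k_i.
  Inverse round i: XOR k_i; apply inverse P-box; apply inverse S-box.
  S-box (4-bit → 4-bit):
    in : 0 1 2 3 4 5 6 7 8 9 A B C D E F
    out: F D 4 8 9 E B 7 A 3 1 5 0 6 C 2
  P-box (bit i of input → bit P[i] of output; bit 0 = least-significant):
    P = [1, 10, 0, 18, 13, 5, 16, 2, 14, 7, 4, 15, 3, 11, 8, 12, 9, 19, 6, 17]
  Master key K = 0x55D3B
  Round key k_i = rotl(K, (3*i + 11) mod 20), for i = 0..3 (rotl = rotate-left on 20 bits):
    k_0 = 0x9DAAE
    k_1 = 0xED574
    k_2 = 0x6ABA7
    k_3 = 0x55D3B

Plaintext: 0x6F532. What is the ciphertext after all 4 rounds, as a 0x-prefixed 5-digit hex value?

0x77C20

s_0 = plaintext = 0x6F532
s_1 = Round(s_0, k_0) = 0x3503B
s_2 = Round(s_1, k_1) = 0xC0CE3
s_3 = Round(s_2, k_2) = 0x3B2AB
s_4 = Round(s_3, k_3) = 0x77C20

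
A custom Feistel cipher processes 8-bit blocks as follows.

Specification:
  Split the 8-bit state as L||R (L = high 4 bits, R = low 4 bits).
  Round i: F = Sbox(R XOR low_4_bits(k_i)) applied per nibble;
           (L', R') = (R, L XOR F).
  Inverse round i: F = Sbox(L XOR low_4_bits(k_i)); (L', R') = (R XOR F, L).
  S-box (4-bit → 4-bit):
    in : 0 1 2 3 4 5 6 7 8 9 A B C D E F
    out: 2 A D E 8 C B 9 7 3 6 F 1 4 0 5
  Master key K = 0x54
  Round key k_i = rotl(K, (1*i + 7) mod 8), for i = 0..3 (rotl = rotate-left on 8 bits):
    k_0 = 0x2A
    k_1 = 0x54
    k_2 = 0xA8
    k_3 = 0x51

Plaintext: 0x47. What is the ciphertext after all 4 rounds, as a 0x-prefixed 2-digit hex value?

0x98

s_0 = plaintext = 0x47
s_1 = Round(s_0, k_0) = 0x70
s_2 = Round(s_1, k_1) = 0x0F
s_3 = Round(s_2, k_2) = 0xF9
s_4 = Round(s_3, k_3) = 0x98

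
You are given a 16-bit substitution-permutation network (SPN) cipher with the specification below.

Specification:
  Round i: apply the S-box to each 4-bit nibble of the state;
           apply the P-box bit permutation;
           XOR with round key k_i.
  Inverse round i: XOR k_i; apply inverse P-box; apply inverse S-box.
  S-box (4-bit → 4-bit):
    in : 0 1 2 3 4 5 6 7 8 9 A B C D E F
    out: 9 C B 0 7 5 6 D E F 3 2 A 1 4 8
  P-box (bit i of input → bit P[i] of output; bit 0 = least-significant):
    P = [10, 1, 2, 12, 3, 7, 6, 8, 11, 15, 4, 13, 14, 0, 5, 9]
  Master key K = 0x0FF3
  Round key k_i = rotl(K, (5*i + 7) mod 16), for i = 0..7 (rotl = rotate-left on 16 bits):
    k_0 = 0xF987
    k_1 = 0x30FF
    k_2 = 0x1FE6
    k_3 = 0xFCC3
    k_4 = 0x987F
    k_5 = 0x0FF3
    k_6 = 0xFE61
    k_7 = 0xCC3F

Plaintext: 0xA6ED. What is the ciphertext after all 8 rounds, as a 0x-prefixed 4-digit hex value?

0xAC63

s_0 = plaintext = 0xA6ED
s_1 = Round(s_0, k_0) = 0x3DD6
s_2 = Round(s_1, k_1) = 0x38F1
s_3 = Round(s_2, k_2) = 0xAEF2
s_4 = Round(s_3, k_3) = 0xA9D0
s_5 = Round(s_4, k_4) = 0x6466
s_6 = Round(s_5, k_5) = 0x8704
s_7 = Round(s_6, k_6) = 0xD15E
s_8 = Round(s_7, k_7) = 0xAC63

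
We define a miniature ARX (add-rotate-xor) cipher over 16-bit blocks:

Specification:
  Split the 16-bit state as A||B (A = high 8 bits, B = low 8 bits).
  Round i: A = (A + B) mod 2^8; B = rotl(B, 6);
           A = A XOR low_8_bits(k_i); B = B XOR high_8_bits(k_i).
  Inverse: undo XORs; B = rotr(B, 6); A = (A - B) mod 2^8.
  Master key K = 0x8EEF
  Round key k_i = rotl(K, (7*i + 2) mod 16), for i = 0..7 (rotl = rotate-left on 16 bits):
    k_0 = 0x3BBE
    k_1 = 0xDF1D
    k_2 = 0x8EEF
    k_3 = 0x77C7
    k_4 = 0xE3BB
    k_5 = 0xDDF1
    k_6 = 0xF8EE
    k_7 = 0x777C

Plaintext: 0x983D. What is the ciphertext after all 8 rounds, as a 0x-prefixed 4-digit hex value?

s_0 = plaintext = 0x983D
s_1 = Round(s_0, k_0) = 0x6B74
s_2 = Round(s_1, k_1) = 0xC2C2
s_3 = Round(s_2, k_2) = 0x6B3E
s_4 = Round(s_3, k_3) = 0x6EF8
s_5 = Round(s_4, k_4) = 0xDDDD
s_6 = Round(s_5, k_5) = 0x4BAA
s_7 = Round(s_6, k_6) = 0x1B52
s_8 = Round(s_7, k_7) = 0x11E3

0x11E3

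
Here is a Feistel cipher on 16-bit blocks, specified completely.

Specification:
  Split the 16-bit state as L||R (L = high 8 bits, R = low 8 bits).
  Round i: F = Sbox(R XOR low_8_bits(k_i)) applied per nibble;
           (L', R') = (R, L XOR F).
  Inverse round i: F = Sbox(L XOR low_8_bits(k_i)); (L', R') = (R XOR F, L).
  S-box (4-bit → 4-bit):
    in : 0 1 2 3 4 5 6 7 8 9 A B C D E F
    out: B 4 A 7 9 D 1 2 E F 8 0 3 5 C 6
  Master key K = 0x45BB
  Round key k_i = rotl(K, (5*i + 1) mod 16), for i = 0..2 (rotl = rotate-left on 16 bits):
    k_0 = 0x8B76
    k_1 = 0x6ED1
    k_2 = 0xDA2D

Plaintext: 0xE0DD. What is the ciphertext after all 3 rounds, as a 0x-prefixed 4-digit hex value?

s_0 = plaintext = 0xE0DD
s_1 = Round(s_0, k_0) = 0xDD60
s_2 = Round(s_1, k_1) = 0x60D9
s_3 = Round(s_2, k_2) = 0xD909

0xD909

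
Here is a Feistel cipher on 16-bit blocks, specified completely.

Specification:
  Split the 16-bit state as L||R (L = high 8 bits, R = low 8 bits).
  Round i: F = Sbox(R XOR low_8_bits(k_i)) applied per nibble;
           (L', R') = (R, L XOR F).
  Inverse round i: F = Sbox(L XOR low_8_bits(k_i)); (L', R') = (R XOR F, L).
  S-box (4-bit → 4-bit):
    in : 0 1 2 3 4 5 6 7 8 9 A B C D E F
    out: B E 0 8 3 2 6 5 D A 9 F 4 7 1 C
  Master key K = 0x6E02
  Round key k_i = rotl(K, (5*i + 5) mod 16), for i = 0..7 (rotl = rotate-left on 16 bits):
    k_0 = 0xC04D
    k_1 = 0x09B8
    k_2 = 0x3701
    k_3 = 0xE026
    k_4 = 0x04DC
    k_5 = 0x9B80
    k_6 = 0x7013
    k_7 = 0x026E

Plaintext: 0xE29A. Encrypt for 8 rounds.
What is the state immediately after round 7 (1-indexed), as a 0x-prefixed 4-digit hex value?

s_0 = plaintext = 0xE29A
s_1 = Round(s_0, k_0) = 0x9A97
s_2 = Round(s_1, k_1) = 0x9796
s_3 = Round(s_2, k_2) = 0x9632
s_4 = Round(s_3, k_3) = 0x3275
s_5 = Round(s_4, k_4) = 0x75A8
s_6 = Round(s_5, k_5) = 0xA878
s_7 = Round(s_6, k_6) = 0x78C7
s_8 = Round(s_7, k_7) = 0xC7E2

0x78C7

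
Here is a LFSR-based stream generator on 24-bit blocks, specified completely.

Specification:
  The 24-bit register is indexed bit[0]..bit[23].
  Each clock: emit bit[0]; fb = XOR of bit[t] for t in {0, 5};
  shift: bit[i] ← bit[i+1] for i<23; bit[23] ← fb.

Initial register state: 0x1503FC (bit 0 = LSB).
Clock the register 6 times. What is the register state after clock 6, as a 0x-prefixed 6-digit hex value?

reg_0 = 0x1503FC
clock 1: out=0, reg = 0x8A81FE
clock 2: out=0, reg = 0xC540FF
clock 3: out=1, reg = 0x62A07F
clock 4: out=1, reg = 0x31503F
clock 5: out=1, reg = 0x18A81F
clock 6: out=1, reg = 0x8C540F

0x8C540F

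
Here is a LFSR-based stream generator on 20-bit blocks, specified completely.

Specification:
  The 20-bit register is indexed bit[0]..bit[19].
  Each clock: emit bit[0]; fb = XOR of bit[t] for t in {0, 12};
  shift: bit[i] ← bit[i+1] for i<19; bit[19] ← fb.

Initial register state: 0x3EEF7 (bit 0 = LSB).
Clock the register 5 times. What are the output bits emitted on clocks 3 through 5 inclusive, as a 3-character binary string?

101

reg_0 = 0x3EEF7
clock 1: out=1, reg = 0x9F77B
clock 2: out=1, reg = 0x4FBBD
clock 3: out=1, reg = 0x27DDE
clock 4: out=0, reg = 0x93EEF
clock 5: out=1, reg = 0x49F77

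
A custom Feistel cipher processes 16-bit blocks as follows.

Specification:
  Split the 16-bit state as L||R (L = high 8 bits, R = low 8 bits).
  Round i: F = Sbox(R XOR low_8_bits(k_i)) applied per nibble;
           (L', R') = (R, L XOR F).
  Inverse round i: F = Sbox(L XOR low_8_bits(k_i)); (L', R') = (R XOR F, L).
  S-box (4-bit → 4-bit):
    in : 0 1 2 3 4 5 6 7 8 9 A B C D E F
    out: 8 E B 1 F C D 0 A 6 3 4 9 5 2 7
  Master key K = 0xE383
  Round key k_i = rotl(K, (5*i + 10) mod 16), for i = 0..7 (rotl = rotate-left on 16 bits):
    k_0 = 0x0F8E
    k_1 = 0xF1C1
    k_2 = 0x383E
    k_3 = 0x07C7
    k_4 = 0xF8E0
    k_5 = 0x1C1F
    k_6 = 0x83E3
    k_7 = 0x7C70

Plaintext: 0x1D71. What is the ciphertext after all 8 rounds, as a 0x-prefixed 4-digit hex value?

s_0 = plaintext = 0x1D71
s_1 = Round(s_0, k_0) = 0x716A
s_2 = Round(s_1, k_1) = 0x6A45
s_3 = Round(s_2, k_2) = 0x456E
s_4 = Round(s_3, k_3) = 0x6E73
s_5 = Round(s_4, k_4) = 0x730F
s_6 = Round(s_5, k_5) = 0x0F9B
s_7 = Round(s_6, k_6) = 0x9B05
s_8 = Round(s_7, k_7) = 0x0597

0x0597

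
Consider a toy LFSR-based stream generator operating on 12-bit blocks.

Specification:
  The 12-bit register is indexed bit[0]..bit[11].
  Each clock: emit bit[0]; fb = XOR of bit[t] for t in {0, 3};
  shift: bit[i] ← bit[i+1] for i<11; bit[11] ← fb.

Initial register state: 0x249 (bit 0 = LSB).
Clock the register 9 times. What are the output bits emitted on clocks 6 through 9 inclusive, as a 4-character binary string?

reg_0 = 0x249
clock 1: out=1, reg = 0x124
clock 2: out=0, reg = 0x092
clock 3: out=0, reg = 0x049
clock 4: out=1, reg = 0x024
clock 5: out=0, reg = 0x012
clock 6: out=0, reg = 0x009
clock 7: out=1, reg = 0x004
clock 8: out=0, reg = 0x002
clock 9: out=0, reg = 0x001

0100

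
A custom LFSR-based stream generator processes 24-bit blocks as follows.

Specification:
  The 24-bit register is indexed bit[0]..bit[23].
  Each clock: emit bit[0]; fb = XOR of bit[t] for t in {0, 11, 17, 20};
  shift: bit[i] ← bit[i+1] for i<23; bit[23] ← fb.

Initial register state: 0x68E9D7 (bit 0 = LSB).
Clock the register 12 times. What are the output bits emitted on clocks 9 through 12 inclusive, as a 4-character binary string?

reg_0 = 0x68E9D7
clock 1: out=1, reg = 0x3474EB
clock 2: out=1, reg = 0x1A3A75
clock 3: out=1, reg = 0x0D1D3A
clock 4: out=0, reg = 0x868E9D
clock 5: out=1, reg = 0xC3474E
clock 6: out=0, reg = 0xE1A3A7
clock 7: out=1, reg = 0xF0D1D3
clock 8: out=1, reg = 0x7868E9
clock 9: out=1, reg = 0xBC3474
clock 10: out=0, reg = 0xDE1A3A
clock 11: out=0, reg = 0xEF0D1D
clock 12: out=1, reg = 0xF7868E

1001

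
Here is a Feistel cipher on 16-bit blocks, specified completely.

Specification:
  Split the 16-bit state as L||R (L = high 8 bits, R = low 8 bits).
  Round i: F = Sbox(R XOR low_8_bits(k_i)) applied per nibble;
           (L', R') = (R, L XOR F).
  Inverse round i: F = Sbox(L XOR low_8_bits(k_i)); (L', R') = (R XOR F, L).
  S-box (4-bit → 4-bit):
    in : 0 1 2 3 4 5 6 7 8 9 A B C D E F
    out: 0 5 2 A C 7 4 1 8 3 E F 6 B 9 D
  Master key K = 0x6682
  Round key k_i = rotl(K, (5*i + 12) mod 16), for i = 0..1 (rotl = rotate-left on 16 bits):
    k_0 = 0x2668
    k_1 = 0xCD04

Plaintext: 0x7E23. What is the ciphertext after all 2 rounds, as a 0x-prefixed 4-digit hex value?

0xB1D4

s_0 = plaintext = 0x7E23
s_1 = Round(s_0, k_0) = 0x23B1
s_2 = Round(s_1, k_1) = 0xB1D4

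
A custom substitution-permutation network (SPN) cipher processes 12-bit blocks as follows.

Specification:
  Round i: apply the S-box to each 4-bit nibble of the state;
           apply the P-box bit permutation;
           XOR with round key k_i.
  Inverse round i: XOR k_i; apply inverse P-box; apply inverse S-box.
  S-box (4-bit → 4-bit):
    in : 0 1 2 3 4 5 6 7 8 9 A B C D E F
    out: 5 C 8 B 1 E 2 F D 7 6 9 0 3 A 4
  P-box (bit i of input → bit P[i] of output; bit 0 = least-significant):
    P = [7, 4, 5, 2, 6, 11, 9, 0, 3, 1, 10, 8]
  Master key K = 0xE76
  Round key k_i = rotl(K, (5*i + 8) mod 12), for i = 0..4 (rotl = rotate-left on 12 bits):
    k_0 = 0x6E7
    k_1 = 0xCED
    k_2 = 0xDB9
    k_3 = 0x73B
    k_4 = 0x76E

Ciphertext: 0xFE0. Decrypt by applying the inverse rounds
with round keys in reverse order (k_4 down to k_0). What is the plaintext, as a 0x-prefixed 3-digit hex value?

0x095

s_0 = ciphertext = 0xFE0
s_1 = InvRound(s_0, k_4) = 0xD6B
s_2 = InvRound(s_1, k_3) = 0xC96
s_3 = InvRound(s_2, k_2) = 0x321
s_4 = InvRound(s_3, k_1) = 0x89B
s_5 = InvRound(s_4, k_0) = 0x095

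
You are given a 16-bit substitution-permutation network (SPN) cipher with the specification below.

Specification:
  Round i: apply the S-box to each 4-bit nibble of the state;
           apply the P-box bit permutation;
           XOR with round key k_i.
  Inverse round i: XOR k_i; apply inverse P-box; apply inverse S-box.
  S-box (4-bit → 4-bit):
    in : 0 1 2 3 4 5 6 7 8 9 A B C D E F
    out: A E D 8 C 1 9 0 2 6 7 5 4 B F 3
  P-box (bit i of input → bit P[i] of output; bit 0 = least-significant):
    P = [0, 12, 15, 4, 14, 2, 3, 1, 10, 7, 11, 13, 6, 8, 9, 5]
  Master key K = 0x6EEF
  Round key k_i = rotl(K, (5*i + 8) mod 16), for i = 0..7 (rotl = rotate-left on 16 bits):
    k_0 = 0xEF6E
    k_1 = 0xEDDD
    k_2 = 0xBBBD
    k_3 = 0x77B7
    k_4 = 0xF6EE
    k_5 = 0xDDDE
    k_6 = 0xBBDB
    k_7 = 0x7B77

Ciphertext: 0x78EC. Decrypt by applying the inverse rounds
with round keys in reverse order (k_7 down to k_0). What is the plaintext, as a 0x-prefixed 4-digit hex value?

s_0 = ciphertext = 0x78EC
s_1 = InvRound(s_0, k_7) = 0x9846
s_2 = InvRound(s_1, k_6) = 0x9096
s_3 = InvRound(s_2, k_5) = 0xFBB7
s_4 = InvRound(s_3, k_4) = 0xFBC6
s_5 = InvRound(s_4, k_3) = 0x6B72
s_6 = InvRound(s_5, k_2) = 0x58EA
s_7 = InvRound(s_6, k_1) = 0x060E
s_8 = InvRound(s_7, k_0) = 0xD45C

0xD45C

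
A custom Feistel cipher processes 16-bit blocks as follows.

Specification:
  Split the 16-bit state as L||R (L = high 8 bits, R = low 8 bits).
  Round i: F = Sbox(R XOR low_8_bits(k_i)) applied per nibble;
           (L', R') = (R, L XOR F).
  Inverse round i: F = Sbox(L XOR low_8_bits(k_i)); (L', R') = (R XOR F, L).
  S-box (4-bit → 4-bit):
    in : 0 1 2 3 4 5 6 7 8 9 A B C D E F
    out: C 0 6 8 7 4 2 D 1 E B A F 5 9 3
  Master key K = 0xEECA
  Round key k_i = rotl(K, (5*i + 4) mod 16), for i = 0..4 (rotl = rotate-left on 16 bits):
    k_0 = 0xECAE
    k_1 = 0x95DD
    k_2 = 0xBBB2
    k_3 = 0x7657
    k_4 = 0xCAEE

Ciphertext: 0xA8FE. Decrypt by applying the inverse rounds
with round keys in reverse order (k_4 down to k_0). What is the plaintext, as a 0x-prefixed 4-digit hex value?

s_0 = ciphertext = 0xA8FE
s_1 = InvRound(s_0, k_4) = 0x8CA8
s_2 = InvRound(s_1, k_3) = 0xF28C
s_3 = InvRound(s_2, k_2) = 0xF0F2
s_4 = InvRound(s_3, k_1) = 0x97F0
s_5 = InvRound(s_4, k_0) = 0x7E97

0x7E97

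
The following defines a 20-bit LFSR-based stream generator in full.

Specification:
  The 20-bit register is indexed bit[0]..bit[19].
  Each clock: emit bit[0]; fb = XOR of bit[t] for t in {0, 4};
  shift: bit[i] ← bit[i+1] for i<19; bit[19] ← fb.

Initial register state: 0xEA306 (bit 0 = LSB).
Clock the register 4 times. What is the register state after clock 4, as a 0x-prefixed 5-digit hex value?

reg_0 = 0xEA306
clock 1: out=0, reg = 0x75183
clock 2: out=1, reg = 0xBA8C1
clock 3: out=1, reg = 0xDD460
clock 4: out=0, reg = 0x6EA30

0x6EA30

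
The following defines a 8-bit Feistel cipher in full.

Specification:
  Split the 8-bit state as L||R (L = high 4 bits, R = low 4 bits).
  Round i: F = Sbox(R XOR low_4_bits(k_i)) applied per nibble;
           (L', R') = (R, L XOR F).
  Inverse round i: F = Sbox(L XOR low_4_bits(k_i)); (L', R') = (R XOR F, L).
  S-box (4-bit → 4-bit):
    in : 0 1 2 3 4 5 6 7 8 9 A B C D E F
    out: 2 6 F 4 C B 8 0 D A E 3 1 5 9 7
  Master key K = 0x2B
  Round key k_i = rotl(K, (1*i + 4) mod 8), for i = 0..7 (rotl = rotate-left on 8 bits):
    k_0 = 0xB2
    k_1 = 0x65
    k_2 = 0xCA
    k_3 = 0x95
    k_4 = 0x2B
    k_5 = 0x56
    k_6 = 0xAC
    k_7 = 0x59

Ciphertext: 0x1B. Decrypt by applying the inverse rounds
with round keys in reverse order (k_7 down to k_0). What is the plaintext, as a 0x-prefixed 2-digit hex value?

0x02

s_0 = ciphertext = 0x1B
s_1 = InvRound(s_0, k_7) = 0x61
s_2 = InvRound(s_1, k_6) = 0xF6
s_3 = InvRound(s_2, k_5) = 0xCF
s_4 = InvRound(s_3, k_4) = 0xFC
s_5 = InvRound(s_4, k_3) = 0x2F
s_6 = InvRound(s_5, k_2) = 0x22
s_7 = InvRound(s_6, k_1) = 0x22
s_8 = InvRound(s_7, k_0) = 0x02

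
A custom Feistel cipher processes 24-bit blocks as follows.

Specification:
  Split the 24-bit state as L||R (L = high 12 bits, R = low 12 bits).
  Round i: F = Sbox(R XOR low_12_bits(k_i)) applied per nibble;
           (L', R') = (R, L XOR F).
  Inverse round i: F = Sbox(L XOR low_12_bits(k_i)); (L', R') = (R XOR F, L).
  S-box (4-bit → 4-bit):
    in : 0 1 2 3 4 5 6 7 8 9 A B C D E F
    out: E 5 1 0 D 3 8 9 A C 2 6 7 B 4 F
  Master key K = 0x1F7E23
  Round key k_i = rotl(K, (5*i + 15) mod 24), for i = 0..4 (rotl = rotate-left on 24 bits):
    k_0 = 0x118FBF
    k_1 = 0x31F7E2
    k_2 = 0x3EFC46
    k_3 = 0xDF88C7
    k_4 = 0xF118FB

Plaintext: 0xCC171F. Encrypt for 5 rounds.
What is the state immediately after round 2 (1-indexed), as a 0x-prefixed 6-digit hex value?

0x6EF2F4

s_0 = plaintext = 0xCC171F
s_1 = Round(s_0, k_0) = 0x71F6EF
s_2 = Round(s_1, k_1) = 0x6EF2F4
s_3 = Round(s_2, k_2) = 0x2F428E
s_4 = Round(s_3, k_3) = 0x28E028
s_5 = Round(s_4, k_4) = 0x02883E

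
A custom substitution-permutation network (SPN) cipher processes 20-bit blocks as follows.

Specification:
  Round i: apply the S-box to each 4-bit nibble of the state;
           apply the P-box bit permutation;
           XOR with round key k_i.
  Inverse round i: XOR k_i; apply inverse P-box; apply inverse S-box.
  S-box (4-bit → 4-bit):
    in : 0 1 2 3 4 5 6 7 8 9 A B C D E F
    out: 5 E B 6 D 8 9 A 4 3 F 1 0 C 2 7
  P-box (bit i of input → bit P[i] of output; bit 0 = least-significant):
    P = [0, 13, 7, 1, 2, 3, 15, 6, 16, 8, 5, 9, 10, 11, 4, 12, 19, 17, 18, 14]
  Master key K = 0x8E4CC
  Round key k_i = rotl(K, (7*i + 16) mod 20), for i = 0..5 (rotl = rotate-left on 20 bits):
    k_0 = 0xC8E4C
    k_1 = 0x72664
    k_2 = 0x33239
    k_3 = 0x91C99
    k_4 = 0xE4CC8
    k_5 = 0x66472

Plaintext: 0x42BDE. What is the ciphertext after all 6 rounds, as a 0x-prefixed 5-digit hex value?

s_0 = plaintext = 0x42BDE
s_1 = Round(s_0, k_0) = 0x1720C
s_2 = Round(s_1, k_1) = 0x0FD60
s_3 = Round(s_2, k_2) = 0xF3CCC
s_4 = Round(s_3, k_3) = 0x71489
s_5 = Round(s_4, k_4) = 0xDB6F9
s_6 = Round(s_5, k_5) = 0x3827F

0x3827F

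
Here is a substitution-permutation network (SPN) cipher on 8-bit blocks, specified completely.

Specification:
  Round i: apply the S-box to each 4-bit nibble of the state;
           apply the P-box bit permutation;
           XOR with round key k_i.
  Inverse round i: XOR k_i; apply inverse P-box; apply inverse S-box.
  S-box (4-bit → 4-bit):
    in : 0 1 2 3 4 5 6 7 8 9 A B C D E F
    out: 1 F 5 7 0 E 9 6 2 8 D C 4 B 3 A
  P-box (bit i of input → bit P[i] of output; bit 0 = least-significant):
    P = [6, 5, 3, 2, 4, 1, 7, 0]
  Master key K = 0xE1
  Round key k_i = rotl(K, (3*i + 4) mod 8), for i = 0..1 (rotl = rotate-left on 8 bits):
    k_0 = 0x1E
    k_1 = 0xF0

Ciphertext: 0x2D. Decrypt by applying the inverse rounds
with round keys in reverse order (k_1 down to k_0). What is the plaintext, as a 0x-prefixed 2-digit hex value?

0x2F

s_0 = ciphertext = 0x2D
s_1 = InvRound(s_0, k_1) = 0xAA
s_2 = InvRound(s_1, k_0) = 0x2F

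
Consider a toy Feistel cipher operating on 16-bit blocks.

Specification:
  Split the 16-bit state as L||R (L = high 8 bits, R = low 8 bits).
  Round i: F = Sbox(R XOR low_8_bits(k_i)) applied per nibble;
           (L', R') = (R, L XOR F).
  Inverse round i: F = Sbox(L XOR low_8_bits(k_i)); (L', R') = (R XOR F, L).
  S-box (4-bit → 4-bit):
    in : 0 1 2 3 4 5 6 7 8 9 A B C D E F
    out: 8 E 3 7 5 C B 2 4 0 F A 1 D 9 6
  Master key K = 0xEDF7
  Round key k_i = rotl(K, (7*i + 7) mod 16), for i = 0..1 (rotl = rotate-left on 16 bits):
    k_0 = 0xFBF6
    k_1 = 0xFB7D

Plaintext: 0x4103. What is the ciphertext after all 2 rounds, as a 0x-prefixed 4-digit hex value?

0x2DCB

s_0 = plaintext = 0x4103
s_1 = Round(s_0, k_0) = 0x032D
s_2 = Round(s_1, k_1) = 0x2DCB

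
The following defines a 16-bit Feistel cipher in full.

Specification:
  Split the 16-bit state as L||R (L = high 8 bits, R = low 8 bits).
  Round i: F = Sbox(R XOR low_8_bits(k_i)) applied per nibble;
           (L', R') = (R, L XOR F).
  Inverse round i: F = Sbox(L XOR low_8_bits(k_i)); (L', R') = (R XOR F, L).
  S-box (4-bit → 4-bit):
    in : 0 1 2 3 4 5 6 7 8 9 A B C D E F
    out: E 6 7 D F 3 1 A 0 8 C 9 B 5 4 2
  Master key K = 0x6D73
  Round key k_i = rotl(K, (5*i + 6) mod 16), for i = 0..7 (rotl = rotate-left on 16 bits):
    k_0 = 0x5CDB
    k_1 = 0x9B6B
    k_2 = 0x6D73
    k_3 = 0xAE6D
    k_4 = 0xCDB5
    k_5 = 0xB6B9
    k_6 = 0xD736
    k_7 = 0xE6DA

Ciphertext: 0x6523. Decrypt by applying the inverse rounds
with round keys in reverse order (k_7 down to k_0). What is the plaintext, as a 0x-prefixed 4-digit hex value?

0x9889

s_0 = ciphertext = 0x6523
s_1 = InvRound(s_0, k_7) = 0xB165
s_2 = InvRound(s_1, k_6) = 0x6FB1
s_3 = InvRound(s_2, k_5) = 0xE06F
s_4 = InvRound(s_3, k_4) = 0x5CE0
s_5 = InvRound(s_4, k_3) = 0x365C
s_6 = InvRound(s_5, k_2) = 0xAF36
s_7 = InvRound(s_6, k_1) = 0x89AF
s_8 = InvRound(s_7, k_0) = 0x9889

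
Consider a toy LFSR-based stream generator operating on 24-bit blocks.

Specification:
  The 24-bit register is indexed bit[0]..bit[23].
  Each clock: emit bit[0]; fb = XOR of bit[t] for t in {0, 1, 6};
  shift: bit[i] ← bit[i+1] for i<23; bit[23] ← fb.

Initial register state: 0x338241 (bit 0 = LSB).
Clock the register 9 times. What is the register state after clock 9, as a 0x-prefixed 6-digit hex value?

0xB419C1

reg_0 = 0x338241
clock 1: out=1, reg = 0x19C120
clock 2: out=0, reg = 0x0CE090
clock 3: out=0, reg = 0x067048
clock 4: out=0, reg = 0x833824
clock 5: out=0, reg = 0x419C12
clock 6: out=0, reg = 0xA0CE09
clock 7: out=1, reg = 0xD06704
clock 8: out=0, reg = 0x683382
clock 9: out=0, reg = 0xB419C1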